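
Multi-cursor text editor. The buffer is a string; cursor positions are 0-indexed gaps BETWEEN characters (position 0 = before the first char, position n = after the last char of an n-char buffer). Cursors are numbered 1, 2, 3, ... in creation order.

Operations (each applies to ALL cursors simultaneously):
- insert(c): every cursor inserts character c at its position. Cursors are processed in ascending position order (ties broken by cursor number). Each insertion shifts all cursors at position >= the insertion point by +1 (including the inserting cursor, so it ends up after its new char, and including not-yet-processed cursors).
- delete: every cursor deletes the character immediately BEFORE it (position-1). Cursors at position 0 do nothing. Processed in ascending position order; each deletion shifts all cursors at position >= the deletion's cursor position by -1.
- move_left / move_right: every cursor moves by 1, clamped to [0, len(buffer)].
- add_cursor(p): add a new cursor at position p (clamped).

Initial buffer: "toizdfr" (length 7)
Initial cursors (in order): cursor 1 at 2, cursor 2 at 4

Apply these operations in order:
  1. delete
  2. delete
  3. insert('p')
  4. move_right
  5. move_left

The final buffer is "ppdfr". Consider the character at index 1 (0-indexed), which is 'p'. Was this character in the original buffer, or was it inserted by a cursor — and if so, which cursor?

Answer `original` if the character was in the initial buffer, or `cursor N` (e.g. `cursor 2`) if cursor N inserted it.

After op 1 (delete): buffer="tidfr" (len 5), cursors c1@1 c2@2, authorship .....
After op 2 (delete): buffer="dfr" (len 3), cursors c1@0 c2@0, authorship ...
After op 3 (insert('p')): buffer="ppdfr" (len 5), cursors c1@2 c2@2, authorship 12...
After op 4 (move_right): buffer="ppdfr" (len 5), cursors c1@3 c2@3, authorship 12...
After op 5 (move_left): buffer="ppdfr" (len 5), cursors c1@2 c2@2, authorship 12...
Authorship (.=original, N=cursor N): 1 2 . . .
Index 1: author = 2

Answer: cursor 2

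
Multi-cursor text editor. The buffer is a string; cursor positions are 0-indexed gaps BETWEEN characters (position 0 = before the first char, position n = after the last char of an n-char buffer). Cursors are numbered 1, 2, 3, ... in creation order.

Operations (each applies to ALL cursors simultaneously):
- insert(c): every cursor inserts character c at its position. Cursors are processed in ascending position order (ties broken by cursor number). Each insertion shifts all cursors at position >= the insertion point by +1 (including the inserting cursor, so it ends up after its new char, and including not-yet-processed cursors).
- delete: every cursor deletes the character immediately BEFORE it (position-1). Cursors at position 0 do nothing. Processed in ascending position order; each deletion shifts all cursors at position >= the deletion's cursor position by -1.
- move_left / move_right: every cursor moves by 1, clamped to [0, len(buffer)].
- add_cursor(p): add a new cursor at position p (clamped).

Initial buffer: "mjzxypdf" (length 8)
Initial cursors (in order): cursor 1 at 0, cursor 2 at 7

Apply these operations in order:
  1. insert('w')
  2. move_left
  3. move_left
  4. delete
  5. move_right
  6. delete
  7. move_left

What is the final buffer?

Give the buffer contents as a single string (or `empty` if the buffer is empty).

After op 1 (insert('w')): buffer="wmjzxypdwf" (len 10), cursors c1@1 c2@9, authorship 1.......2.
After op 2 (move_left): buffer="wmjzxypdwf" (len 10), cursors c1@0 c2@8, authorship 1.......2.
After op 3 (move_left): buffer="wmjzxypdwf" (len 10), cursors c1@0 c2@7, authorship 1.......2.
After op 4 (delete): buffer="wmjzxydwf" (len 9), cursors c1@0 c2@6, authorship 1......2.
After op 5 (move_right): buffer="wmjzxydwf" (len 9), cursors c1@1 c2@7, authorship 1......2.
After op 6 (delete): buffer="mjzxywf" (len 7), cursors c1@0 c2@5, authorship .....2.
After op 7 (move_left): buffer="mjzxywf" (len 7), cursors c1@0 c2@4, authorship .....2.

Answer: mjzxywf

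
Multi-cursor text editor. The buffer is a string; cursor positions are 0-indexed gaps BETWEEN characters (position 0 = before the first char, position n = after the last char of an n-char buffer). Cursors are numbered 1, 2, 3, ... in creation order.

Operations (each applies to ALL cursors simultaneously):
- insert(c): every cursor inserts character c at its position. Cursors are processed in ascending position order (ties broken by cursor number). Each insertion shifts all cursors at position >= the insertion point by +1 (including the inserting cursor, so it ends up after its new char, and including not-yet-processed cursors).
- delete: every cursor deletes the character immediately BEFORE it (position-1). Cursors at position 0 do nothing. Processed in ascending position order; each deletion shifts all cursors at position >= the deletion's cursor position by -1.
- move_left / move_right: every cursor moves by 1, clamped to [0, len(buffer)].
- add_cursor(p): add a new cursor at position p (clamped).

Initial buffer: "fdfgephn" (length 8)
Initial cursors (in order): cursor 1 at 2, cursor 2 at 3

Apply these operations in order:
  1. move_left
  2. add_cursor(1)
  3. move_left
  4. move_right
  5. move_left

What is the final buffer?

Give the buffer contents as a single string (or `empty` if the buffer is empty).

After op 1 (move_left): buffer="fdfgephn" (len 8), cursors c1@1 c2@2, authorship ........
After op 2 (add_cursor(1)): buffer="fdfgephn" (len 8), cursors c1@1 c3@1 c2@2, authorship ........
After op 3 (move_left): buffer="fdfgephn" (len 8), cursors c1@0 c3@0 c2@1, authorship ........
After op 4 (move_right): buffer="fdfgephn" (len 8), cursors c1@1 c3@1 c2@2, authorship ........
After op 5 (move_left): buffer="fdfgephn" (len 8), cursors c1@0 c3@0 c2@1, authorship ........

Answer: fdfgephn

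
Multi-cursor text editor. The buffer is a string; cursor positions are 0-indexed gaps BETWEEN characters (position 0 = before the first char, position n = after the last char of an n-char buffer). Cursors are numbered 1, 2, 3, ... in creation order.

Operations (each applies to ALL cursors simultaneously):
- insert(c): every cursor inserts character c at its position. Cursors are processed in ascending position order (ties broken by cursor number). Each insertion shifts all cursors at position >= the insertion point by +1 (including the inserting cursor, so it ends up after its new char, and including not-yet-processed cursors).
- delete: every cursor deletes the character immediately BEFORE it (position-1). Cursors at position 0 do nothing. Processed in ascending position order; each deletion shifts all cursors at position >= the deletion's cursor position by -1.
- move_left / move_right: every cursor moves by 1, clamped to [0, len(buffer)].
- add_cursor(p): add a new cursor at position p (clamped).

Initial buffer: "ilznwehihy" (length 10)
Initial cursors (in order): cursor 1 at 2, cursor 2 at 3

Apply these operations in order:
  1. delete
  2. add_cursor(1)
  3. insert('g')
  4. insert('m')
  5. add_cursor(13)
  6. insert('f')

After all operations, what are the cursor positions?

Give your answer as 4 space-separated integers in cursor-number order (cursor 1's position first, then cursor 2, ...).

Answer: 10 10 10 17

Derivation:
After op 1 (delete): buffer="inwehihy" (len 8), cursors c1@1 c2@1, authorship ........
After op 2 (add_cursor(1)): buffer="inwehihy" (len 8), cursors c1@1 c2@1 c3@1, authorship ........
After op 3 (insert('g')): buffer="igggnwehihy" (len 11), cursors c1@4 c2@4 c3@4, authorship .123.......
After op 4 (insert('m')): buffer="igggmmmnwehihy" (len 14), cursors c1@7 c2@7 c3@7, authorship .123123.......
After op 5 (add_cursor(13)): buffer="igggmmmnwehihy" (len 14), cursors c1@7 c2@7 c3@7 c4@13, authorship .123123.......
After op 6 (insert('f')): buffer="igggmmmfffnwehihfy" (len 18), cursors c1@10 c2@10 c3@10 c4@17, authorship .123123123......4.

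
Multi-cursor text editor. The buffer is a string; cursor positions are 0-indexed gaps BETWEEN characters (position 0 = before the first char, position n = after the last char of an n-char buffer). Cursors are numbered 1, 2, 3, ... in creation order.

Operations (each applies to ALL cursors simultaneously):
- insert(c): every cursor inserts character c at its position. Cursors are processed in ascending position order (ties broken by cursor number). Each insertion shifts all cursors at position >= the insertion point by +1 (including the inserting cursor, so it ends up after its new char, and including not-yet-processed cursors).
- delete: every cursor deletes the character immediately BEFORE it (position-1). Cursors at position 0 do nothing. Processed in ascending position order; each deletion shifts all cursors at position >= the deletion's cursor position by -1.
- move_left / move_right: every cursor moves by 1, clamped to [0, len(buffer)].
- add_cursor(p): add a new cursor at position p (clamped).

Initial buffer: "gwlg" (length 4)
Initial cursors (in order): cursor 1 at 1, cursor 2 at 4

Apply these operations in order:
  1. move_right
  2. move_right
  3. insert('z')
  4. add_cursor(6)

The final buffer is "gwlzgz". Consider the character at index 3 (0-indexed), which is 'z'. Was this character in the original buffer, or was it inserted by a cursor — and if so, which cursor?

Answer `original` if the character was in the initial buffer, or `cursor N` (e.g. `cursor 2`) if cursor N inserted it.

Answer: cursor 1

Derivation:
After op 1 (move_right): buffer="gwlg" (len 4), cursors c1@2 c2@4, authorship ....
After op 2 (move_right): buffer="gwlg" (len 4), cursors c1@3 c2@4, authorship ....
After op 3 (insert('z')): buffer="gwlzgz" (len 6), cursors c1@4 c2@6, authorship ...1.2
After op 4 (add_cursor(6)): buffer="gwlzgz" (len 6), cursors c1@4 c2@6 c3@6, authorship ...1.2
Authorship (.=original, N=cursor N): . . . 1 . 2
Index 3: author = 1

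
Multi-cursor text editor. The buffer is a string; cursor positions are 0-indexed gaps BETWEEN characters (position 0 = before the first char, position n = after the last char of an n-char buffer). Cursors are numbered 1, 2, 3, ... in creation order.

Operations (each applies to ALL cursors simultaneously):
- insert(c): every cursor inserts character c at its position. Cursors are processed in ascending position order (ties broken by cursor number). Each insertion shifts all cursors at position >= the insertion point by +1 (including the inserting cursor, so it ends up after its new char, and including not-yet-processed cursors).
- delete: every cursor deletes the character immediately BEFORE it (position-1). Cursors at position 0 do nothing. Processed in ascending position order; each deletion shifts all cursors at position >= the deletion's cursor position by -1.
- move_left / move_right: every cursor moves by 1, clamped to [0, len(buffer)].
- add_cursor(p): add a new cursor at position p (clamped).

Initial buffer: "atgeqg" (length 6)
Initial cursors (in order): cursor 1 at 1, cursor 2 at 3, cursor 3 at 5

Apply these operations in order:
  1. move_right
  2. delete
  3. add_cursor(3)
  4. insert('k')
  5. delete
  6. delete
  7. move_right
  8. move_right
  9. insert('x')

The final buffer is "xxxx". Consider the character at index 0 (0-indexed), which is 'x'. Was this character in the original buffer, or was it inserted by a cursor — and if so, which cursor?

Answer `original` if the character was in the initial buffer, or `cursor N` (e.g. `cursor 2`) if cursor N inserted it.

After op 1 (move_right): buffer="atgeqg" (len 6), cursors c1@2 c2@4 c3@6, authorship ......
After op 2 (delete): buffer="agq" (len 3), cursors c1@1 c2@2 c3@3, authorship ...
After op 3 (add_cursor(3)): buffer="agq" (len 3), cursors c1@1 c2@2 c3@3 c4@3, authorship ...
After op 4 (insert('k')): buffer="akgkqkk" (len 7), cursors c1@2 c2@4 c3@7 c4@7, authorship .1.2.34
After op 5 (delete): buffer="agq" (len 3), cursors c1@1 c2@2 c3@3 c4@3, authorship ...
After op 6 (delete): buffer="" (len 0), cursors c1@0 c2@0 c3@0 c4@0, authorship 
After op 7 (move_right): buffer="" (len 0), cursors c1@0 c2@0 c3@0 c4@0, authorship 
After op 8 (move_right): buffer="" (len 0), cursors c1@0 c2@0 c3@0 c4@0, authorship 
After op 9 (insert('x')): buffer="xxxx" (len 4), cursors c1@4 c2@4 c3@4 c4@4, authorship 1234
Authorship (.=original, N=cursor N): 1 2 3 4
Index 0: author = 1

Answer: cursor 1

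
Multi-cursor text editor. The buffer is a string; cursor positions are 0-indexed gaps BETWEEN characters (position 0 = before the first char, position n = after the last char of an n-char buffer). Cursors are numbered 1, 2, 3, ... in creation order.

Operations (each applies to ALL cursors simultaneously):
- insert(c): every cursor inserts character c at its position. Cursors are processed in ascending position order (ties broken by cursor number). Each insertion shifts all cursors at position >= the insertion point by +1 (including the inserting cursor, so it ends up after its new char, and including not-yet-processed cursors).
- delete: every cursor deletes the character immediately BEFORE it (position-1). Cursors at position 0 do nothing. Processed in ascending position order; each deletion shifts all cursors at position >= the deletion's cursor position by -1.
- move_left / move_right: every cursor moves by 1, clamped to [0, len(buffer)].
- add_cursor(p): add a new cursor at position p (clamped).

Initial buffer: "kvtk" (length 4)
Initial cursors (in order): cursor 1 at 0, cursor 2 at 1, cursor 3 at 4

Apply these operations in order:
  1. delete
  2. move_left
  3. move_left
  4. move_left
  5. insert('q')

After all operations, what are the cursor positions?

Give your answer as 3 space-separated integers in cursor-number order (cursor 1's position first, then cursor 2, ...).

Answer: 3 3 3

Derivation:
After op 1 (delete): buffer="vt" (len 2), cursors c1@0 c2@0 c3@2, authorship ..
After op 2 (move_left): buffer="vt" (len 2), cursors c1@0 c2@0 c3@1, authorship ..
After op 3 (move_left): buffer="vt" (len 2), cursors c1@0 c2@0 c3@0, authorship ..
After op 4 (move_left): buffer="vt" (len 2), cursors c1@0 c2@0 c3@0, authorship ..
After op 5 (insert('q')): buffer="qqqvt" (len 5), cursors c1@3 c2@3 c3@3, authorship 123..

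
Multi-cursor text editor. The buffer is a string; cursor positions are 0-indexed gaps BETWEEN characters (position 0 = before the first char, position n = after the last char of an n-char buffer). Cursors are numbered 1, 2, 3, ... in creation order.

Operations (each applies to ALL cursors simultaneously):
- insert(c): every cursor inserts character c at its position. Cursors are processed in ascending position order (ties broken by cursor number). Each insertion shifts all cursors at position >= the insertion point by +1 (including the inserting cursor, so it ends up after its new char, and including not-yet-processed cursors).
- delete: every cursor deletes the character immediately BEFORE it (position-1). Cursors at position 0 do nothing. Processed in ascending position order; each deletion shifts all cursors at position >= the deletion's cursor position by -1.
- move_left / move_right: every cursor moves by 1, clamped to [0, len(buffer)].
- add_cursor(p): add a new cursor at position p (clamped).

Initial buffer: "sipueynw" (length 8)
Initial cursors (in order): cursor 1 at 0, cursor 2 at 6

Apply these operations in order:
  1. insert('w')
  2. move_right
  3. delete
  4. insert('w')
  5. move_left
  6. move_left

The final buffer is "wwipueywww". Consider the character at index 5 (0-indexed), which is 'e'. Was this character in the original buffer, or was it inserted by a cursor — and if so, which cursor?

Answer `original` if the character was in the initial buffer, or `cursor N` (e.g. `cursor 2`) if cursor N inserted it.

Answer: original

Derivation:
After op 1 (insert('w')): buffer="wsipueywnw" (len 10), cursors c1@1 c2@8, authorship 1......2..
After op 2 (move_right): buffer="wsipueywnw" (len 10), cursors c1@2 c2@9, authorship 1......2..
After op 3 (delete): buffer="wipueyww" (len 8), cursors c1@1 c2@7, authorship 1.....2.
After op 4 (insert('w')): buffer="wwipueywww" (len 10), cursors c1@2 c2@9, authorship 11.....22.
After op 5 (move_left): buffer="wwipueywww" (len 10), cursors c1@1 c2@8, authorship 11.....22.
After op 6 (move_left): buffer="wwipueywww" (len 10), cursors c1@0 c2@7, authorship 11.....22.
Authorship (.=original, N=cursor N): 1 1 . . . . . 2 2 .
Index 5: author = original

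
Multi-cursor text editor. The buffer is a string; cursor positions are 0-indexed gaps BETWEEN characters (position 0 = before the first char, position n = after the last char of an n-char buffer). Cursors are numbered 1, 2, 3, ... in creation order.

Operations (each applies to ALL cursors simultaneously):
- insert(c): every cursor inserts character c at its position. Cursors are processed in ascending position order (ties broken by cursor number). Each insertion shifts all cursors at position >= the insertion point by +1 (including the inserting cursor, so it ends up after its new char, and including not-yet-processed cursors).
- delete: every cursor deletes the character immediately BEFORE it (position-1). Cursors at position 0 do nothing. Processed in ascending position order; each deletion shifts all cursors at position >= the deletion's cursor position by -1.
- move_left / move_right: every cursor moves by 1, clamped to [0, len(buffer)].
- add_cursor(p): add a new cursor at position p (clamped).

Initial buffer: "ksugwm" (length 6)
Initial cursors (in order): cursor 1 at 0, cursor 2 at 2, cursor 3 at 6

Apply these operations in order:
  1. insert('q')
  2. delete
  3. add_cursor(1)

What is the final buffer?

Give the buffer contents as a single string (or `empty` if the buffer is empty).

Answer: ksugwm

Derivation:
After op 1 (insert('q')): buffer="qksqugwmq" (len 9), cursors c1@1 c2@4 c3@9, authorship 1..2....3
After op 2 (delete): buffer="ksugwm" (len 6), cursors c1@0 c2@2 c3@6, authorship ......
After op 3 (add_cursor(1)): buffer="ksugwm" (len 6), cursors c1@0 c4@1 c2@2 c3@6, authorship ......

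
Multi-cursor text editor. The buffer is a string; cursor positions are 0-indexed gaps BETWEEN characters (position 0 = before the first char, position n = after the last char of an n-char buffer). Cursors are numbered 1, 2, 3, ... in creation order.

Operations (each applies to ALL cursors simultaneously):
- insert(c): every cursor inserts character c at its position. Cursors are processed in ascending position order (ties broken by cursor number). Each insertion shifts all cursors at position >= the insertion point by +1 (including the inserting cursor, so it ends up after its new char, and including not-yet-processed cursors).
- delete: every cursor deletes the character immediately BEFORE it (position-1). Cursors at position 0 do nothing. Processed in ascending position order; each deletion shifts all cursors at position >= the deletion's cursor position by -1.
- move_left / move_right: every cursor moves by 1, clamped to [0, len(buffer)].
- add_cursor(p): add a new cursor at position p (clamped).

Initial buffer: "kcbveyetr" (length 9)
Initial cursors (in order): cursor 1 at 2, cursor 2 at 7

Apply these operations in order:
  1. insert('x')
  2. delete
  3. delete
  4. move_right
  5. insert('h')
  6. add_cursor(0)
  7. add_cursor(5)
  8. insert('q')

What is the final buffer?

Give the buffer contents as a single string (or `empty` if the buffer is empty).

Answer: qkbhqveqythqr

Derivation:
After op 1 (insert('x')): buffer="kcxbveyextr" (len 11), cursors c1@3 c2@9, authorship ..1.....2..
After op 2 (delete): buffer="kcbveyetr" (len 9), cursors c1@2 c2@7, authorship .........
After op 3 (delete): buffer="kbveytr" (len 7), cursors c1@1 c2@5, authorship .......
After op 4 (move_right): buffer="kbveytr" (len 7), cursors c1@2 c2@6, authorship .......
After op 5 (insert('h')): buffer="kbhveythr" (len 9), cursors c1@3 c2@8, authorship ..1....2.
After op 6 (add_cursor(0)): buffer="kbhveythr" (len 9), cursors c3@0 c1@3 c2@8, authorship ..1....2.
After op 7 (add_cursor(5)): buffer="kbhveythr" (len 9), cursors c3@0 c1@3 c4@5 c2@8, authorship ..1....2.
After op 8 (insert('q')): buffer="qkbhqveqythqr" (len 13), cursors c3@1 c1@5 c4@8 c2@12, authorship 3..11..4..22.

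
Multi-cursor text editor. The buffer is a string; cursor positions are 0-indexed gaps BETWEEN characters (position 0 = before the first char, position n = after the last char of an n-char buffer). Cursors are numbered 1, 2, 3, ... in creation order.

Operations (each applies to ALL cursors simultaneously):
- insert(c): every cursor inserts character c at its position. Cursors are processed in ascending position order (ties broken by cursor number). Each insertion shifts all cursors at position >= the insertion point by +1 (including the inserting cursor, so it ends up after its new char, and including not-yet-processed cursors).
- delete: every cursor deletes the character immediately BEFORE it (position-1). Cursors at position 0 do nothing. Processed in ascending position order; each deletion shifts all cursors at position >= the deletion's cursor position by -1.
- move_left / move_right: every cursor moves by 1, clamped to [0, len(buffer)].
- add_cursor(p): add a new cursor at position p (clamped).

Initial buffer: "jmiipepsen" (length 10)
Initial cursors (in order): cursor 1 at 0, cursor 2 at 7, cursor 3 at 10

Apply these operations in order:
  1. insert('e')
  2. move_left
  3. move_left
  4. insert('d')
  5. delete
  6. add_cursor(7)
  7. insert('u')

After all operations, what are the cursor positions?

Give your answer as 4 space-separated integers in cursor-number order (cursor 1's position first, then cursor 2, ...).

After op 1 (insert('e')): buffer="ejmiipepesene" (len 13), cursors c1@1 c2@9 c3@13, authorship 1.......2...3
After op 2 (move_left): buffer="ejmiipepesene" (len 13), cursors c1@0 c2@8 c3@12, authorship 1.......2...3
After op 3 (move_left): buffer="ejmiipepesene" (len 13), cursors c1@0 c2@7 c3@11, authorship 1.......2...3
After op 4 (insert('d')): buffer="dejmiipedpesedne" (len 16), cursors c1@1 c2@9 c3@14, authorship 11......2.2..3.3
After op 5 (delete): buffer="ejmiipepesene" (len 13), cursors c1@0 c2@7 c3@11, authorship 1.......2...3
After op 6 (add_cursor(7)): buffer="ejmiipepesene" (len 13), cursors c1@0 c2@7 c4@7 c3@11, authorship 1.......2...3
After op 7 (insert('u')): buffer="uejmiipeuupeseune" (len 17), cursors c1@1 c2@10 c4@10 c3@15, authorship 11......24.2..3.3

Answer: 1 10 15 10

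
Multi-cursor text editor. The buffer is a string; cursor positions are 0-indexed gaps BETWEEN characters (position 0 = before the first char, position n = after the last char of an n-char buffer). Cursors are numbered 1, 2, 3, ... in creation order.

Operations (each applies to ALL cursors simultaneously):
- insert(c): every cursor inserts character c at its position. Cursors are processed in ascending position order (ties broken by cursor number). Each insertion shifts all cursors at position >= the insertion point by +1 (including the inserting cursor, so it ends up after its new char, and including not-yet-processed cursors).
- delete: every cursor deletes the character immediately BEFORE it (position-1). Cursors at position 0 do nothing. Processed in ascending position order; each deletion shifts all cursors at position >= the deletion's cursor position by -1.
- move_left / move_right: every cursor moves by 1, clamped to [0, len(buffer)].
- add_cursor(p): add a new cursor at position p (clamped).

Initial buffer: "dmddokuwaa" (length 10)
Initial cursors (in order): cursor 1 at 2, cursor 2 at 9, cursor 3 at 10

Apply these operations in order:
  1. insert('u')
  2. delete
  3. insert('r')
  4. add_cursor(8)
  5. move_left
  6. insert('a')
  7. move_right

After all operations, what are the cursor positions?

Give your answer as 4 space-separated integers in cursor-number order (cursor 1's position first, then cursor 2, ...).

After op 1 (insert('u')): buffer="dmuddokuwauau" (len 13), cursors c1@3 c2@11 c3@13, authorship ..1.......2.3
After op 2 (delete): buffer="dmddokuwaa" (len 10), cursors c1@2 c2@9 c3@10, authorship ..........
After op 3 (insert('r')): buffer="dmrddokuwarar" (len 13), cursors c1@3 c2@11 c3@13, authorship ..1.......2.3
After op 4 (add_cursor(8)): buffer="dmrddokuwarar" (len 13), cursors c1@3 c4@8 c2@11 c3@13, authorship ..1.......2.3
After op 5 (move_left): buffer="dmrddokuwarar" (len 13), cursors c1@2 c4@7 c2@10 c3@12, authorship ..1.......2.3
After op 6 (insert('a')): buffer="dmarddokauwaaraar" (len 17), cursors c1@3 c4@9 c2@13 c3@16, authorship ..11....4...22.33
After op 7 (move_right): buffer="dmarddokauwaaraar" (len 17), cursors c1@4 c4@10 c2@14 c3@17, authorship ..11....4...22.33

Answer: 4 14 17 10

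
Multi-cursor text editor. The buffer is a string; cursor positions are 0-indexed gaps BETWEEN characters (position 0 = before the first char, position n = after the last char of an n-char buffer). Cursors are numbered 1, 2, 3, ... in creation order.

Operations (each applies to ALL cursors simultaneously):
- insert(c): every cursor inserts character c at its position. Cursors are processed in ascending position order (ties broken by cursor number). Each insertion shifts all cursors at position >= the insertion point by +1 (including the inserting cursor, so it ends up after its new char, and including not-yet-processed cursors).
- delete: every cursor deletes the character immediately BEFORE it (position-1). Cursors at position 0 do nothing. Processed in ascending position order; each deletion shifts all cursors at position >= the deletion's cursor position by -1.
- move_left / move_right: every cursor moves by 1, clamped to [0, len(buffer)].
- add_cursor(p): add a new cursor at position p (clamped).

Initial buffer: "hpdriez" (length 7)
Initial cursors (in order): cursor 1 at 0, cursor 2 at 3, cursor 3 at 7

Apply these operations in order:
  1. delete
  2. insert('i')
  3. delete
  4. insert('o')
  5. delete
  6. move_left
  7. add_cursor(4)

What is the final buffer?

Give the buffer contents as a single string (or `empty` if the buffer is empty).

After op 1 (delete): buffer="hprie" (len 5), cursors c1@0 c2@2 c3@5, authorship .....
After op 2 (insert('i')): buffer="ihpiriei" (len 8), cursors c1@1 c2@4 c3@8, authorship 1..2...3
After op 3 (delete): buffer="hprie" (len 5), cursors c1@0 c2@2 c3@5, authorship .....
After op 4 (insert('o')): buffer="ohporieo" (len 8), cursors c1@1 c2@4 c3@8, authorship 1..2...3
After op 5 (delete): buffer="hprie" (len 5), cursors c1@0 c2@2 c3@5, authorship .....
After op 6 (move_left): buffer="hprie" (len 5), cursors c1@0 c2@1 c3@4, authorship .....
After op 7 (add_cursor(4)): buffer="hprie" (len 5), cursors c1@0 c2@1 c3@4 c4@4, authorship .....

Answer: hprie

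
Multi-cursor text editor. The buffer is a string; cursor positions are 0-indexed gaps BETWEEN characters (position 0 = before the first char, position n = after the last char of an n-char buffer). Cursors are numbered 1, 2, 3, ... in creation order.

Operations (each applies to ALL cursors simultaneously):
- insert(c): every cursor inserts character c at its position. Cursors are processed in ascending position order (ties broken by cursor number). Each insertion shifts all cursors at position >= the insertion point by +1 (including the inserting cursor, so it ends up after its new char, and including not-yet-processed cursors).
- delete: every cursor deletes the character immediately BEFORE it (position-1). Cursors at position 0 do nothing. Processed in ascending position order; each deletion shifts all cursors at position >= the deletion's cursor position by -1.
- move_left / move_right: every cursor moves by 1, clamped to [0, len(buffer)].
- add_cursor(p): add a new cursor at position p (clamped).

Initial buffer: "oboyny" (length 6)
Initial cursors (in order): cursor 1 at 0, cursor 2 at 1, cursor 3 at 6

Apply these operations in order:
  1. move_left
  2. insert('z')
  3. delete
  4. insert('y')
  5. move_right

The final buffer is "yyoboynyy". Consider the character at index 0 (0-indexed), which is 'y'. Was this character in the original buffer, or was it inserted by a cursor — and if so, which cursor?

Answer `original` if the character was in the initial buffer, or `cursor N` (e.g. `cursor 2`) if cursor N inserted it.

After op 1 (move_left): buffer="oboyny" (len 6), cursors c1@0 c2@0 c3@5, authorship ......
After op 2 (insert('z')): buffer="zzoboynzy" (len 9), cursors c1@2 c2@2 c3@8, authorship 12.....3.
After op 3 (delete): buffer="oboyny" (len 6), cursors c1@0 c2@0 c3@5, authorship ......
After op 4 (insert('y')): buffer="yyoboynyy" (len 9), cursors c1@2 c2@2 c3@8, authorship 12.....3.
After op 5 (move_right): buffer="yyoboynyy" (len 9), cursors c1@3 c2@3 c3@9, authorship 12.....3.
Authorship (.=original, N=cursor N): 1 2 . . . . . 3 .
Index 0: author = 1

Answer: cursor 1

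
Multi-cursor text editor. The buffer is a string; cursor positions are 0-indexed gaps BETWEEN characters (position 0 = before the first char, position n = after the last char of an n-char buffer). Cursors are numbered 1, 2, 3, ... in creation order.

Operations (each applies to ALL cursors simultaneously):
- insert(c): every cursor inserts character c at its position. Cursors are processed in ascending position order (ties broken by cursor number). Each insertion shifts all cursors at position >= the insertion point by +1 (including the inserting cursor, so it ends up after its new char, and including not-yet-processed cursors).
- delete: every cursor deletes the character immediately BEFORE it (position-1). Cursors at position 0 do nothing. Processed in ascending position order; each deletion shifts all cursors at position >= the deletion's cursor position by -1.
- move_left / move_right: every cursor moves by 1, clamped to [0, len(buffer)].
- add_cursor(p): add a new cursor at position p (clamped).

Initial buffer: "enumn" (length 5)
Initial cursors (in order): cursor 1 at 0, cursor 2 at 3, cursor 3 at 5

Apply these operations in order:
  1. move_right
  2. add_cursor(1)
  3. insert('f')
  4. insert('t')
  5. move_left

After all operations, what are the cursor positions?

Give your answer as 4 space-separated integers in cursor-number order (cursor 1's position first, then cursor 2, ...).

After op 1 (move_right): buffer="enumn" (len 5), cursors c1@1 c2@4 c3@5, authorship .....
After op 2 (add_cursor(1)): buffer="enumn" (len 5), cursors c1@1 c4@1 c2@4 c3@5, authorship .....
After op 3 (insert('f')): buffer="effnumfnf" (len 9), cursors c1@3 c4@3 c2@7 c3@9, authorship .14...2.3
After op 4 (insert('t')): buffer="effttnumftnft" (len 13), cursors c1@5 c4@5 c2@10 c3@13, authorship .1414...22.33
After op 5 (move_left): buffer="effttnumftnft" (len 13), cursors c1@4 c4@4 c2@9 c3@12, authorship .1414...22.33

Answer: 4 9 12 4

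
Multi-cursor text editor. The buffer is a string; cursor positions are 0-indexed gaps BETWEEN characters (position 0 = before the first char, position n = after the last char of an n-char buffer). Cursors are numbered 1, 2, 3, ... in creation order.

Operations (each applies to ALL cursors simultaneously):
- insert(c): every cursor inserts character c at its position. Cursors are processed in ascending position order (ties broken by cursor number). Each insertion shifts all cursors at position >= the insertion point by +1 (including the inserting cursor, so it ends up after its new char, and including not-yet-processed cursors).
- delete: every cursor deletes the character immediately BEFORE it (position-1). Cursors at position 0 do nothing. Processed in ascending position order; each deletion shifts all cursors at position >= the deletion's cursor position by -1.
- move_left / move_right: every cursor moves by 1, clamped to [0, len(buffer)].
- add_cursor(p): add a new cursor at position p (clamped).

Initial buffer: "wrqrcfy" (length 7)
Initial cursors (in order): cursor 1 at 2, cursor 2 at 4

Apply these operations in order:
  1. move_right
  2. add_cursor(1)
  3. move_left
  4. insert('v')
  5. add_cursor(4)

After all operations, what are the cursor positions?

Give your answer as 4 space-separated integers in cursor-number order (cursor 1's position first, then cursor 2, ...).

After op 1 (move_right): buffer="wrqrcfy" (len 7), cursors c1@3 c2@5, authorship .......
After op 2 (add_cursor(1)): buffer="wrqrcfy" (len 7), cursors c3@1 c1@3 c2@5, authorship .......
After op 3 (move_left): buffer="wrqrcfy" (len 7), cursors c3@0 c1@2 c2@4, authorship .......
After op 4 (insert('v')): buffer="vwrvqrvcfy" (len 10), cursors c3@1 c1@4 c2@7, authorship 3..1..2...
After op 5 (add_cursor(4)): buffer="vwrvqrvcfy" (len 10), cursors c3@1 c1@4 c4@4 c2@7, authorship 3..1..2...

Answer: 4 7 1 4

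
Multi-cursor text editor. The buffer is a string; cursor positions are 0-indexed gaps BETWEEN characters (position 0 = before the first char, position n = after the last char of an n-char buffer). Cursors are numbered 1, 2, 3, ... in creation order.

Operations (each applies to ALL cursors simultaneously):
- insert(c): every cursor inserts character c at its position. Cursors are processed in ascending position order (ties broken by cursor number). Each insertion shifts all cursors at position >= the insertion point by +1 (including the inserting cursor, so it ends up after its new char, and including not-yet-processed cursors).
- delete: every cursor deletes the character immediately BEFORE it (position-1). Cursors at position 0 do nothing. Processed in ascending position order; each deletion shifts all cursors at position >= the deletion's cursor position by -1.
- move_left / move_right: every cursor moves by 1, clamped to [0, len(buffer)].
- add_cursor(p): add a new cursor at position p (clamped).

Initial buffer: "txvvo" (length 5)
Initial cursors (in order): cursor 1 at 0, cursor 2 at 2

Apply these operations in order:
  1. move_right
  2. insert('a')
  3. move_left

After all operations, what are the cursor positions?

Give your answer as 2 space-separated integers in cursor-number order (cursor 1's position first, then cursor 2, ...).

Answer: 1 4

Derivation:
After op 1 (move_right): buffer="txvvo" (len 5), cursors c1@1 c2@3, authorship .....
After op 2 (insert('a')): buffer="taxvavo" (len 7), cursors c1@2 c2@5, authorship .1..2..
After op 3 (move_left): buffer="taxvavo" (len 7), cursors c1@1 c2@4, authorship .1..2..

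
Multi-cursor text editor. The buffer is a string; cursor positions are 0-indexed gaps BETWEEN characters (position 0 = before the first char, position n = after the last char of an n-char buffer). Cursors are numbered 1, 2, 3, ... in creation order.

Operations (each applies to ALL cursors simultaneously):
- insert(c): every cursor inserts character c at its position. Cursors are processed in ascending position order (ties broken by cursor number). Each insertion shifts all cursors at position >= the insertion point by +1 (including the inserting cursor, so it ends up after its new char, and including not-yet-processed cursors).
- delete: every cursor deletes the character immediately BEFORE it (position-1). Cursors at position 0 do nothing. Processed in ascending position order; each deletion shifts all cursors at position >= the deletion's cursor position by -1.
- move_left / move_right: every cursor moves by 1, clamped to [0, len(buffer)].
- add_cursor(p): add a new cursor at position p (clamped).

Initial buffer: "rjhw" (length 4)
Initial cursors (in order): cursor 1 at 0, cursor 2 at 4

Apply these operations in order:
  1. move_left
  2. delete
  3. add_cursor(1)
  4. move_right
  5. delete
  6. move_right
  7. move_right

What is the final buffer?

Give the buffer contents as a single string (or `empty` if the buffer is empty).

Answer: empty

Derivation:
After op 1 (move_left): buffer="rjhw" (len 4), cursors c1@0 c2@3, authorship ....
After op 2 (delete): buffer="rjw" (len 3), cursors c1@0 c2@2, authorship ...
After op 3 (add_cursor(1)): buffer="rjw" (len 3), cursors c1@0 c3@1 c2@2, authorship ...
After op 4 (move_right): buffer="rjw" (len 3), cursors c1@1 c3@2 c2@3, authorship ...
After op 5 (delete): buffer="" (len 0), cursors c1@0 c2@0 c3@0, authorship 
After op 6 (move_right): buffer="" (len 0), cursors c1@0 c2@0 c3@0, authorship 
After op 7 (move_right): buffer="" (len 0), cursors c1@0 c2@0 c3@0, authorship 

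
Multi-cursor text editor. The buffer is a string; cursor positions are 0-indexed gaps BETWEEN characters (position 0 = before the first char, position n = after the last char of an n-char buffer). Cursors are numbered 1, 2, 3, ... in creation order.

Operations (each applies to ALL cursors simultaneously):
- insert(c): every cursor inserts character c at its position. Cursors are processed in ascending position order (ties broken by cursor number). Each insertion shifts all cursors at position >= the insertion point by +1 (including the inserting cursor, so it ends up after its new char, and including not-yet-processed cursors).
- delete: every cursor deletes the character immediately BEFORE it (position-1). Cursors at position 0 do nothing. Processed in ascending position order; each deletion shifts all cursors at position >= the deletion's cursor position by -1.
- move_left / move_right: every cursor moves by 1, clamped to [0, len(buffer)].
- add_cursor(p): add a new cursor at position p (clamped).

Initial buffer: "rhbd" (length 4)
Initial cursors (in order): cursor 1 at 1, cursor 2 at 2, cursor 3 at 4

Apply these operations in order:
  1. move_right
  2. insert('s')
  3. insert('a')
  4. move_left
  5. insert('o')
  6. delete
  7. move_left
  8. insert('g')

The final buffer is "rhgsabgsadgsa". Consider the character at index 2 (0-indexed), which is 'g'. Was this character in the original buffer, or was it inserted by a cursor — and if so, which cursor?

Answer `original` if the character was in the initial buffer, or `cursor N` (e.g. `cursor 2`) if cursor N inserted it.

Answer: cursor 1

Derivation:
After op 1 (move_right): buffer="rhbd" (len 4), cursors c1@2 c2@3 c3@4, authorship ....
After op 2 (insert('s')): buffer="rhsbsds" (len 7), cursors c1@3 c2@5 c3@7, authorship ..1.2.3
After op 3 (insert('a')): buffer="rhsabsadsa" (len 10), cursors c1@4 c2@7 c3@10, authorship ..11.22.33
After op 4 (move_left): buffer="rhsabsadsa" (len 10), cursors c1@3 c2@6 c3@9, authorship ..11.22.33
After op 5 (insert('o')): buffer="rhsoabsoadsoa" (len 13), cursors c1@4 c2@8 c3@12, authorship ..111.222.333
After op 6 (delete): buffer="rhsabsadsa" (len 10), cursors c1@3 c2@6 c3@9, authorship ..11.22.33
After op 7 (move_left): buffer="rhsabsadsa" (len 10), cursors c1@2 c2@5 c3@8, authorship ..11.22.33
After op 8 (insert('g')): buffer="rhgsabgsadgsa" (len 13), cursors c1@3 c2@7 c3@11, authorship ..111.222.333
Authorship (.=original, N=cursor N): . . 1 1 1 . 2 2 2 . 3 3 3
Index 2: author = 1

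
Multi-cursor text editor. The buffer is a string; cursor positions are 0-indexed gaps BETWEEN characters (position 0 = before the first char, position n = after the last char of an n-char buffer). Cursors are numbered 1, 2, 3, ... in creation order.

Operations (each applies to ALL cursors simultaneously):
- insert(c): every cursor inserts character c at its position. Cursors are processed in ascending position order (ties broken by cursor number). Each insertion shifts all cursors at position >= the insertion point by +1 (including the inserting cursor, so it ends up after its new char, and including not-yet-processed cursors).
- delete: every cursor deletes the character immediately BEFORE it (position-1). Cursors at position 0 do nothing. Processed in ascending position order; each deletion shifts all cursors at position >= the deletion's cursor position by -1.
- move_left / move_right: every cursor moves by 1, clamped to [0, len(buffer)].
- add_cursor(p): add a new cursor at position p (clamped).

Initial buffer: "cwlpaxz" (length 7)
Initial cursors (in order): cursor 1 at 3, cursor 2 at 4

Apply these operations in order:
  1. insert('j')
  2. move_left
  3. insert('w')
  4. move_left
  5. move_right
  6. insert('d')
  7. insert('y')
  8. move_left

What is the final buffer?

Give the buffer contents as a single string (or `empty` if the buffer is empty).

After op 1 (insert('j')): buffer="cwljpjaxz" (len 9), cursors c1@4 c2@6, authorship ...1.2...
After op 2 (move_left): buffer="cwljpjaxz" (len 9), cursors c1@3 c2@5, authorship ...1.2...
After op 3 (insert('w')): buffer="cwlwjpwjaxz" (len 11), cursors c1@4 c2@7, authorship ...11.22...
After op 4 (move_left): buffer="cwlwjpwjaxz" (len 11), cursors c1@3 c2@6, authorship ...11.22...
After op 5 (move_right): buffer="cwlwjpwjaxz" (len 11), cursors c1@4 c2@7, authorship ...11.22...
After op 6 (insert('d')): buffer="cwlwdjpwdjaxz" (len 13), cursors c1@5 c2@9, authorship ...111.222...
After op 7 (insert('y')): buffer="cwlwdyjpwdyjaxz" (len 15), cursors c1@6 c2@11, authorship ...1111.2222...
After op 8 (move_left): buffer="cwlwdyjpwdyjaxz" (len 15), cursors c1@5 c2@10, authorship ...1111.2222...

Answer: cwlwdyjpwdyjaxz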